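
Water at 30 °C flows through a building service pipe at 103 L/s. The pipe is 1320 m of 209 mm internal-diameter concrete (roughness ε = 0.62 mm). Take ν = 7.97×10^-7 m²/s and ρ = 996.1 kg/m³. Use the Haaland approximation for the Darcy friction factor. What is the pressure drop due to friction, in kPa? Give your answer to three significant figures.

Δp ≈ 745 kPa

V = 4Q/(πD²) = 4·0.103/(π·0.209²) = 3.002 m/s
Re = VD/ν = 3.002·0.209/7.97×10^-7 = 7.87×10^5 → turbulent
ε/D = 0.62/209 = 0.00297
Haaland: f = 0.02629
h_f = f(L/D)V²/(2g) = 0.02629·(1320/0.209)·3.002²/(2·9.81) = 76.29 m
Δp = ρg·h_f = 996.1·9.81·76.29 = 745.5 kPa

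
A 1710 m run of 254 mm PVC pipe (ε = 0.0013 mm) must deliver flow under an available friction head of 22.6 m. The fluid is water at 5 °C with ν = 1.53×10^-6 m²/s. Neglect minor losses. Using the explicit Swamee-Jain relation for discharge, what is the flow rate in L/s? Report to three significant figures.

Q ≈ 110 L/s

Swamee-Jain (Type II): Q = -0.965·√(gD⁵h_f/L)·ln[ε/(3.7D) + √(3.17ν²L/(gD³h_f))]
√(gD⁵h_f/L) = √(9.81·0.254⁵·22.6/1710) = 0.01171
ε/(3.7D) = 1.38×10^-6; √(3.17ν²L/(gD³h_f)) = 5.91×10^-5
Q = -0.965·0.01171·ln(6.048×10^-5) = 0.1097 m³/s
Check: V = 2.17 m/s, Re = 3.60×10^5, f = 0.01397, h_f = 22.5 m ≈ 22.6 m ✓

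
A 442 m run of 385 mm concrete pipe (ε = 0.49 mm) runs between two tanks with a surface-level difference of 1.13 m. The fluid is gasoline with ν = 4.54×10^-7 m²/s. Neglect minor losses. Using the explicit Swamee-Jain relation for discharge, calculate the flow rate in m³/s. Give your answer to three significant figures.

Q ≈ 0.111 m³/s

Swamee-Jain (Type II): Q = -0.965·√(gD⁵h_f/L)·ln[ε/(3.7D) + √(3.17ν²L/(gD³h_f))]
√(gD⁵h_f/L) = √(9.81·0.385⁵·1.13/442) = 0.01457
ε/(3.7D) = 3.44×10^-4; √(3.17ν²L/(gD³h_f)) = 2.14×10^-5
Q = -0.965·0.01457·ln(3.653×10^-4) = 0.1112 m³/s
Check: V = 0.956 m/s, Re = 8.10×10^5, f = 0.02125, h_f = 1.14 m ≈ 1.13 m ✓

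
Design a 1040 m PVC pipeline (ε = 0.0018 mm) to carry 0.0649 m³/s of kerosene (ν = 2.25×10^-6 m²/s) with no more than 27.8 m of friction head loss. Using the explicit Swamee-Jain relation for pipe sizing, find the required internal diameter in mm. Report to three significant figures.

D ≈ 185 mm

Swamee-Jain (Type III): D = 0.66·[ε^1.25·(LQ²/(gh_f))^4.75 + ν·Q^9.4·(L/(gh_f))^5.2]^0.04
LQ²/(gh_f) = 0.01606; L/(gh_f) = 3.813
Term 1 = ε^1.25·(…)^4.75 = 1.98×10^-16; Term 2 = ν·Q^9.4·(…)^5.2 = 1.62×10^-14
D = 0.66·(1.98×10^-16 + 1.62×10^-14)^0.04 = 0.1854 m = 185 mm
Check: V = 2.40 m/s, Re = 1.98×10^5, f = 0.01565, h_f = 25.8 m ≈ 27.8 m ✓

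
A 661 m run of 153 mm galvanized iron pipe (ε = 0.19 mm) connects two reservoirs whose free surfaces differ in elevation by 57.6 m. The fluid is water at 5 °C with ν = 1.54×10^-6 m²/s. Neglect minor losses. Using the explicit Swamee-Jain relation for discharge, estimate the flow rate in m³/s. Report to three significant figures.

Q ≈ 0.0642 m³/s

Swamee-Jain (Type II): Q = -0.965·√(gD⁵h_f/L)·ln[ε/(3.7D) + √(3.17ν²L/(gD³h_f))]
√(gD⁵h_f/L) = √(9.81·0.153⁵·57.6/661) = 0.008466
ε/(3.7D) = 3.36×10^-4; √(3.17ν²L/(gD³h_f)) = 4.96×10^-5
Q = -0.965·0.008466·ln(3.852×10^-4) = 0.06423 m³/s
Check: V = 3.49 m/s, Re = 3.47×10^5, f = 0.02158, h_f = 58.0 m ≈ 57.6 m ✓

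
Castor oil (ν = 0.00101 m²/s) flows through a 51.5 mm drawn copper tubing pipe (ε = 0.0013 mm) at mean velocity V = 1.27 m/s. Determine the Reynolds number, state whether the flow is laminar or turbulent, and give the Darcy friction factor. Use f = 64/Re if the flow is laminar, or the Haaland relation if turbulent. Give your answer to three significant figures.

Re = VD/ν = 1.270·0.0515/0.00101 = 64.8
Re < 2300 → laminar → f = 64/Re = 0.9883

Re ≈ 64.8; laminar; f = 64/Re ≈ 0.988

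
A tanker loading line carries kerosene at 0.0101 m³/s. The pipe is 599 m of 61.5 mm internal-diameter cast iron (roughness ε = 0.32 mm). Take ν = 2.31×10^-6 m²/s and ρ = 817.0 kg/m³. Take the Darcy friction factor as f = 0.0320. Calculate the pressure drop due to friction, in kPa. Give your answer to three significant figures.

Δp ≈ 1470 kPa

V = 4Q/(πD²) = 4·0.0101/(π·0.0615²) = 3.400 m/s
h_f = f(L/D)V²/(2g) = 0.03200·(599/0.0615)·3.400²/(2·9.81) = 183.6 m
Δp = ρg·h_f = 817.0·9.81·183.6 = 1472 kPa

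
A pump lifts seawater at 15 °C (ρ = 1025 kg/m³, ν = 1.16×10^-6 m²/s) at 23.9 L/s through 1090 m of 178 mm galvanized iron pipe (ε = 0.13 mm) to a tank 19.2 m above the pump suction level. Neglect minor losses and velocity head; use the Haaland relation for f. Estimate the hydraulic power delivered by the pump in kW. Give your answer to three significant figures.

V = 4Q/(πD²) = 0.9604 m/s; Re = 1.47×10^5; ε/D = 7.30×10^-4; f = 0.02023
h_f = f(L/D)V²/2g = 5.823 m
Total head H = z + h_f = 19.2 + 5.823 = 25.02 m
P_hyd = ρgQH = 1025·9.81·0.0239·25.02 = 6.014 kW

P_hyd ≈ 6.01 kW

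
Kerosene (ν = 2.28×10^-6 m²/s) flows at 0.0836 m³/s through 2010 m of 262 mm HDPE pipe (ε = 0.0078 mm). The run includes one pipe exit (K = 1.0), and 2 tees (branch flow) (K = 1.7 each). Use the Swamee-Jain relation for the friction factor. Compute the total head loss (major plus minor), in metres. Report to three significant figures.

H_L ≈ 15.7 m

V = 4Q/(πD²) = 1.551 m/s; V²/2g = 0.1226 m
Re = 1.78×10^5, ε/D = 2.98×10^-5 → f = 0.01614 (Swamee-Jain)
Major: h_f = f(L/D)·V²/2g = 0.01614·7672·0.1226 = 15.18 m
Minor: ΣK = 4.40; h_m = ΣK·V²/2g = 0.5392 m
Total H_L = 15.18 + 0.5392 = 15.71 m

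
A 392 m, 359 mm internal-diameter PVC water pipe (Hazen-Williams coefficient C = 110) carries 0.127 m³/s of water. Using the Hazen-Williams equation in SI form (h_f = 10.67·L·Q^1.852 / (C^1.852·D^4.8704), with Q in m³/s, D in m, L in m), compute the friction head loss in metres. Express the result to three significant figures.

h_f ≈ 2.23 m

h_f = 10.67·392·0.127^1.852 / (110^1.852·0.359^4.8704) = 2.228 m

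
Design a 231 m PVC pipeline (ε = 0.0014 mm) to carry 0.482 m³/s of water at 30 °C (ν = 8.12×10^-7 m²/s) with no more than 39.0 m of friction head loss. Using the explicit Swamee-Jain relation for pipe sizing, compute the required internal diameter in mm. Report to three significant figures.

D ≈ 258 mm

Swamee-Jain (Type III): D = 0.66·[ε^1.25·(LQ²/(gh_f))^4.75 + ν·Q^9.4·(L/(gh_f))^5.2]^0.04
LQ²/(gh_f) = 0.1403; L/(gh_f) = 0.6038
Term 1 = ε^1.25·(…)^4.75 = 4.27×10^-12; Term 2 = ν·Q^9.4·(…)^5.2 = 6.18×10^-11
D = 0.66·(4.27×10^-12 + 6.18×10^-11)^0.04 = 0.2584 m = 258 mm
Check: V = 9.19 m/s, Re = 2.92×10^6, f = 0.01003, h_f = 38.6 m ≈ 39.0 m ✓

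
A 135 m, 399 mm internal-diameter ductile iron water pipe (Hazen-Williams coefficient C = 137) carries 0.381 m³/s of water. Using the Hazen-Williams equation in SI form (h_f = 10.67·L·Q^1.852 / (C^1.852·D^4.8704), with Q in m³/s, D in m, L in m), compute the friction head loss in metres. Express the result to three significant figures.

h_f = 10.67·135·0.381^1.852 / (137^1.852·0.399^4.8704) = 2.337 m

h_f ≈ 2.34 m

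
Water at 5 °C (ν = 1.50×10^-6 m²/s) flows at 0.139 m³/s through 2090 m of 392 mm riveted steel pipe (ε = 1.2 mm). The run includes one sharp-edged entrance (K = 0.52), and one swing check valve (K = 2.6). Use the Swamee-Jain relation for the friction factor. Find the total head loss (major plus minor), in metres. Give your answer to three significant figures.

H_L ≈ 9.91 m

V = 4Q/(πD²) = 1.152 m/s; V²/2g = 0.06761 m
Re = 3.01×10^5, ε/D = 0.00306 → f = 0.02690 (Swamee-Jain)
Major: h_f = f(L/D)·V²/2g = 0.02690·5332·0.06761 = 9.698 m
Minor: ΣK = 3.12; h_m = ΣK·V²/2g = 0.2109 m
Total H_L = 9.698 + 0.2109 = 9.909 m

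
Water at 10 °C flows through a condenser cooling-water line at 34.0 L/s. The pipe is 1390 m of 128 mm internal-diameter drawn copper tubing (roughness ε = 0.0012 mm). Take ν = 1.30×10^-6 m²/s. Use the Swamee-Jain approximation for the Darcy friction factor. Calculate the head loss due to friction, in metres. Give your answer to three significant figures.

V = 4Q/(πD²) = 4·0.0340/(π·0.128²) = 2.642 m/s
Re = VD/ν = 2.642·0.128/1.30×10^-6 = 2.60×10^5 → turbulent
ε/D = 0.0012/128 = 9.37×10^-6
Swamee-Jain: f = 0.01487
h_f = f(L/D)V²/(2g) = 0.01487·(1390/0.128)·2.642²/(2·9.81) = 57.45 m

h_f ≈ 57.4 m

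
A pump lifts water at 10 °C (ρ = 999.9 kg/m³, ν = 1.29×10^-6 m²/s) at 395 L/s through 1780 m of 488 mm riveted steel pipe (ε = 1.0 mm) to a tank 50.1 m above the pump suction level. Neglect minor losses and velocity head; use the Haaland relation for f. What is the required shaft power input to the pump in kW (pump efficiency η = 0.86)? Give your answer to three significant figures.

P_shaft ≈ 315 kW

V = 4Q/(πD²) = 2.112 m/s; Re = 7.99×10^5; ε/D = 0.00205; f = 0.02382
h_f = f(L/D)V²/2g = 19.75 m
Total head H = z + h_f = 50.1 + 19.75 = 69.85 m
P_hyd = ρgQH = 999.9·9.81·0.395·69.85 = 270.6 kW
P_shaft = P_hyd/η = 270.6/0.86 = 314.7 kW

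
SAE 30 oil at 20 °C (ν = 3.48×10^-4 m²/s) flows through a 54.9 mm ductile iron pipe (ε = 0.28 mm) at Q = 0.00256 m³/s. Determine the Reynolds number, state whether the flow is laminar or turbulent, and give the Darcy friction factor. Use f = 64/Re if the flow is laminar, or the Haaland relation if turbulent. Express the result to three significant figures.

Re ≈ 171; laminar; f = 64/Re ≈ 0.375

V = 4Q/(πD²) = 1.081 m/s
Re = VD/ν = 1.081·0.0549/3.48×10^-4 = 171
Re < 2300 → laminar → f = 64/Re = 0.3751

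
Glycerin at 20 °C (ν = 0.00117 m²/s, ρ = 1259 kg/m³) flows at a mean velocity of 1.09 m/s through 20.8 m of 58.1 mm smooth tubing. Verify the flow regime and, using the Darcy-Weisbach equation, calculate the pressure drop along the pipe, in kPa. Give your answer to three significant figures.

Δp ≈ 317 kPa

Re = VD/ν = 1.09·0.05810/0.00117 = 54.1 → laminar (Re < 2300)
f = 64/Re = 1.182
h_f = f(L/D)V²/(2g) = 1.182·(20.8/0.05810)·1.09²/(2·9.81) = 25.63 m
Δp = ρg·h_f = 1259·9.81·25.63 = 316.6 kPa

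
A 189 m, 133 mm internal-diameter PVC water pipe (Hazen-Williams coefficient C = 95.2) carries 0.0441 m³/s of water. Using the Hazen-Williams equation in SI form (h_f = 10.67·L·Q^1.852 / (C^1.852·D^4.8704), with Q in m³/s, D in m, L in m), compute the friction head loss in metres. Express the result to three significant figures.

h_f = 10.67·189·0.0441^1.852 / (95.2^1.852·0.133^4.8704) = 24.94 m

h_f ≈ 24.9 m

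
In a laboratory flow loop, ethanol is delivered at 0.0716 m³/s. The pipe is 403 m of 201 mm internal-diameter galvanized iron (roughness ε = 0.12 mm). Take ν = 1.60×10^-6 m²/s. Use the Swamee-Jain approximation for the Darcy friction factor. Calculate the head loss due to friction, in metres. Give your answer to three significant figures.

V = 4Q/(πD²) = 4·0.0716/(π·0.201²) = 2.256 m/s
Re = VD/ν = 2.256·0.201/1.60×10^-6 = 2.83×10^5 → turbulent
ε/D = 0.12/201 = 5.97×10^-4
Swamee-Jain: f = 0.01893
h_f = f(L/D)V²/(2g) = 0.01893·(403/0.201)·2.256²/(2·9.81) = 9.852 m

h_f ≈ 9.85 m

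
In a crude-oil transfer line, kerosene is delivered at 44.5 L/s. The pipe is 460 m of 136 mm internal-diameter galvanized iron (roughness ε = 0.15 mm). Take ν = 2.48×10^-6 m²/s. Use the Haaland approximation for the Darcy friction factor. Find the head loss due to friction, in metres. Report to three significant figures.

h_f ≈ 34.8 m

V = 4Q/(πD²) = 4·0.0445/(π·0.136²) = 3.063 m/s
Re = VD/ν = 3.063·0.136/2.48×10^-6 = 1.68×10^5 → turbulent
ε/D = 0.15/136 = 0.00110
Haaland: f = 0.02152
h_f = f(L/D)V²/(2g) = 0.02152·(460/0.136)·3.063²/(2·9.81) = 34.81 m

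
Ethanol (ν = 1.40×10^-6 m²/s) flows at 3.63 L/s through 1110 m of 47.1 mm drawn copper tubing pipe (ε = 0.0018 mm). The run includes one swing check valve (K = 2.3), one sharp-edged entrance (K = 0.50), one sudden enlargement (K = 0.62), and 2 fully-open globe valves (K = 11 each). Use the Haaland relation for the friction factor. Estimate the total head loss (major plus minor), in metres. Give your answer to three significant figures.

H_L ≈ 106 m

V = 4Q/(πD²) = 2.083 m/s; V²/2g = 0.2212 m
Re = 7.01×10^4, ε/D = 3.82×10^-5 → f = 0.01935 (Haaland)
Major: h_f = f(L/D)·V²/2g = 0.01935·23567·0.2212 = 100.9 m
Minor: ΣK = 25.4; h_m = ΣK·V²/2g = 5.624 m
Total H_L = 100.9 + 5.624 = 106.5 m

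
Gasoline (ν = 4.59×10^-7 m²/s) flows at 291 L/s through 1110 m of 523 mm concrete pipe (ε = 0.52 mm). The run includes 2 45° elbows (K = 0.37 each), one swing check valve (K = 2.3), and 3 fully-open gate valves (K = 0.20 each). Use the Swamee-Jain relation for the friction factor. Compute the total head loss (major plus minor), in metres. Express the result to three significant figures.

V = 4Q/(πD²) = 1.355 m/s; V²/2g = 0.09352 m
Re = 1.54×10^6, ε/D = 9.94×10^-4 → f = 0.01988 (Swamee-Jain)
Major: h_f = f(L/D)·V²/2g = 0.01988·2122·0.09352 = 3.945 m
Minor: ΣK = 3.64; h_m = ΣK·V²/2g = 0.3404 m
Total H_L = 3.945 + 0.3404 = 4.286 m

H_L ≈ 4.29 m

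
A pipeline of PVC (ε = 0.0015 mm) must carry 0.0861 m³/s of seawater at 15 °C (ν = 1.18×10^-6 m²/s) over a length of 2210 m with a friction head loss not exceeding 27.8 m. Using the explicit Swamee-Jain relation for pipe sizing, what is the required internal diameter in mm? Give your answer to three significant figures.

Swamee-Jain (Type III): D = 0.66·[ε^1.25·(LQ²/(gh_f))^4.75 + ν·Q^9.4·(L/(gh_f))^5.2]^0.04
LQ²/(gh_f) = 0.06007; L/(gh_f) = 8.104
Term 1 = ε^1.25·(…)^4.75 = 8.30×10^-14; Term 2 = ν·Q^9.4·(…)^5.2 = 6.11×10^-12
D = 0.66·(8.30×10^-14 + 6.11×10^-12)^0.04 = 0.2351 m = 235 mm
Check: V = 1.98 m/s, Re = 3.95×10^5, f = 0.01375, h_f = 25.9 m ≈ 27.8 m ✓

D ≈ 235 mm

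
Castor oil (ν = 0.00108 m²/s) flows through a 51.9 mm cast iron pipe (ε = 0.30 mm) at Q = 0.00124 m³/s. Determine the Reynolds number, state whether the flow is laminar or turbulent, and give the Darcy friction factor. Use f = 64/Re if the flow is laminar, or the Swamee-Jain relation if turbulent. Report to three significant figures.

Re ≈ 28.2; laminar; f = 64/Re ≈ 2.27

V = 4Q/(πD²) = 0.5861 m/s
Re = VD/ν = 0.5861·0.0519/0.00108 = 28.2
Re < 2300 → laminar → f = 64/Re = 2.272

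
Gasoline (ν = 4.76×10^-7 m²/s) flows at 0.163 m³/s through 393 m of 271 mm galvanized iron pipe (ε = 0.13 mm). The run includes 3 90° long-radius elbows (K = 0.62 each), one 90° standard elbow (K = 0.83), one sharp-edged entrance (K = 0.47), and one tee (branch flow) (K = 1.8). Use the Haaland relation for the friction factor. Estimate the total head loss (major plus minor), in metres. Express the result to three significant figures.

H_L ≈ 12.0 m

V = 4Q/(πD²) = 2.826 m/s; V²/2g = 0.4070 m
Re = 1.61×10^6, ε/D = 4.80×10^-4 → f = 0.01686 (Haaland)
Major: h_f = f(L/D)·V²/2g = 0.01686·1450·0.4070 = 9.955 m
Minor: ΣK = 4.96; h_m = ΣK·V²/2g = 2.019 m
Total H_L = 9.955 + 2.019 = 11.97 m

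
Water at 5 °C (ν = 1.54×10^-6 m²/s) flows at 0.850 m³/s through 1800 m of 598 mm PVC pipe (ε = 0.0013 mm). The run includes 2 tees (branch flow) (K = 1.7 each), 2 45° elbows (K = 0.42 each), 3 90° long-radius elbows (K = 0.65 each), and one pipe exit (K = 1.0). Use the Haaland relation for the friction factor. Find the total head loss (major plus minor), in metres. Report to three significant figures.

H_L ≈ 19.3 m

V = 4Q/(πD²) = 3.026 m/s; V²/2g = 0.4668 m
Re = 1.18×10^6, ε/D = 2.17×10^-6 → f = 0.01132 (Haaland)
Major: h_f = f(L/D)·V²/2g = 0.01132·3010·0.4668 = 15.90 m
Minor: ΣK = 7.19; h_m = ΣK·V²/2g = 3.356 m
Total H_L = 15.90 + 3.356 = 19.26 m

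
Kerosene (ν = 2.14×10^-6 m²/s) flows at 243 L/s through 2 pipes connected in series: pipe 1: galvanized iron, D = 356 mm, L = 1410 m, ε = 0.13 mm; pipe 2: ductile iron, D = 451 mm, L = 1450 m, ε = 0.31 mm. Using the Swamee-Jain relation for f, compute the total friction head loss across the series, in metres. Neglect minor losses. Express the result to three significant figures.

H ≈ 27.9 m

Pipe 1: V = 2.441 m/s, Re = 4.06×10^5, ε/D = 3.65×10^-4, f = 0.01710, h_1 = f(L/D)V²/2g = 20.57 m
Pipe 2: V = 1.521 m/s, Re = 3.21×10^5, ε/D = 6.87×10^-4, f = 0.01926, h_2 = f(L/D)V²/2g = 7.301 m
Series → Q common, losses add: H = Σh = 27.87 m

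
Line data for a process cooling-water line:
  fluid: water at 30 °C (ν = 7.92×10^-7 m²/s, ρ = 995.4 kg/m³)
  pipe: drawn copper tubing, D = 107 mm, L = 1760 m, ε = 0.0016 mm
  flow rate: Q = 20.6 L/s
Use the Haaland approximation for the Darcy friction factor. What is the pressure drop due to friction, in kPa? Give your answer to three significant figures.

V = 4Q/(πD²) = 4·0.0206/(π·0.107²) = 2.291 m/s
Re = VD/ν = 2.291·0.107/7.92×10^-7 = 3.10×10^5 → turbulent
ε/D = 0.0016/107 = 1.50×10^-5
Haaland: f = 0.01438
h_f = f(L/D)V²/(2g) = 0.01438·(1760/0.107)·2.291²/(2·9.81) = 63.29 m
Δp = ρg·h_f = 995.4·9.81·63.29 = 618.0 kPa

Δp ≈ 618 kPa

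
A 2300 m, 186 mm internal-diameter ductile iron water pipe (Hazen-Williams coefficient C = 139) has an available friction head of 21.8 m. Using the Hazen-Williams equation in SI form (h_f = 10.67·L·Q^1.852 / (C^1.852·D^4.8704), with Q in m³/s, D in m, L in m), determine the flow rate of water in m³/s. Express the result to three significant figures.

Q ≈ 0.0375 m³/s

Rearranging: Q = [h_f·C^1.852·D^4.8704 / (10.67·L)]^(1/1.852)
Q = [21.8·139^1.852·0.186^4.8704 / (10.67·2300)]^0.540 = 0.03753 m³/s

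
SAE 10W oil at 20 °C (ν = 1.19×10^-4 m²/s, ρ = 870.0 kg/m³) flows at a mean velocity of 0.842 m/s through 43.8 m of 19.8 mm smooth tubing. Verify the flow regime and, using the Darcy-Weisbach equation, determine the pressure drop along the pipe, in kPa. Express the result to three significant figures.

Δp ≈ 312 kPa

Re = VD/ν = 0.842·0.01980/1.19×10^-4 = 140 → laminar (Re < 2300)
f = 64/Re = 0.4568
h_f = f(L/D)V²/(2g) = 0.4568·(43.8/0.01980)·0.842²/(2·9.81) = 36.52 m
Δp = ρg·h_f = 870.0·9.81·36.52 = 311.7 kPa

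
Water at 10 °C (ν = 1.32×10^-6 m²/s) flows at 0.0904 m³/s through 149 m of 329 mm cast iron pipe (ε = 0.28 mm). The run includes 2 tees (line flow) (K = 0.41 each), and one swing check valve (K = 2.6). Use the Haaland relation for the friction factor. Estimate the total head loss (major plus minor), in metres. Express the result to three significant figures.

H_L ≈ 0.719 m

V = 4Q/(πD²) = 1.063 m/s; V²/2g = 0.05763 m
Re = 2.65×10^5, ε/D = 8.51×10^-4 → f = 0.01999 (Haaland)
Major: h_f = f(L/D)·V²/2g = 0.01999·452.9·0.05763 = 0.5217 m
Minor: ΣK = 3.42; h_m = ΣK·V²/2g = 0.1971 m
Total H_L = 0.5217 + 0.1971 = 0.7188 m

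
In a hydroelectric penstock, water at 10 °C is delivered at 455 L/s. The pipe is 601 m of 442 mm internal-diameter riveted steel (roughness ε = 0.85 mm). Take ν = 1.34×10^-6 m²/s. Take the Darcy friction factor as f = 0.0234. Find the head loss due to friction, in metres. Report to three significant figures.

V = 4Q/(πD²) = 4·0.455/(π·0.442²) = 2.965 m/s
h_f = f(L/D)V²/(2g) = 0.02340·(601/0.442)·2.965²/(2·9.81) = 14.26 m

h_f ≈ 14.3 m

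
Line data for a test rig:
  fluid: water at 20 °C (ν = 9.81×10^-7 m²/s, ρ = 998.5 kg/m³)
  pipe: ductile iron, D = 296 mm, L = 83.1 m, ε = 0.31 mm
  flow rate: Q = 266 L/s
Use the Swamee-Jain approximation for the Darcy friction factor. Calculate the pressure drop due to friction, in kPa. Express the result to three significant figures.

Δp ≈ 42.3 kPa

V = 4Q/(πD²) = 4·0.266/(π·0.296²) = 3.866 m/s
Re = VD/ν = 3.866·0.296/9.81×10^-7 = 1.17×10^6 → turbulent
ε/D = 0.31/296 = 0.00105
Swamee-Jain: f = 0.02019
h_f = f(L/D)V²/(2g) = 0.02019·(83.1/0.296)·3.866²/(2·9.81) = 4.317 m
Δp = ρg·h_f = 998.5·9.81·4.317 = 42.29 kPa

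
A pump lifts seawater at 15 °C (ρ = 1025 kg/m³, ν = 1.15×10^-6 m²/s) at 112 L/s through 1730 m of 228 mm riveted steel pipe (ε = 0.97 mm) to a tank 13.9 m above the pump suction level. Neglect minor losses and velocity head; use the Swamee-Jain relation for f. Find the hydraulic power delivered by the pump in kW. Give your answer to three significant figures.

P_hyd ≈ 111 kW

V = 4Q/(πD²) = 2.743 m/s; Re = 5.44×10^5; ε/D = 0.00425; f = 0.02923
h_f = f(L/D)V²/2g = 85.06 m
Total head H = z + h_f = 13.9 + 85.06 = 98.96 m
P_hyd = ρgQH = 1025·9.81·0.112·98.96 = 111.4 kW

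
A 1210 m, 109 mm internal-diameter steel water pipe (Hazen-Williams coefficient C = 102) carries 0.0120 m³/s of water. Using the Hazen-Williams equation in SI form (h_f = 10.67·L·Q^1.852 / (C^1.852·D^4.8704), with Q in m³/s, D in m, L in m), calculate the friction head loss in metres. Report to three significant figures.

h_f = 10.67·1210·0.0120^1.852 / (102^1.852·0.109^4.8704) = 33.25 m

h_f ≈ 33.2 m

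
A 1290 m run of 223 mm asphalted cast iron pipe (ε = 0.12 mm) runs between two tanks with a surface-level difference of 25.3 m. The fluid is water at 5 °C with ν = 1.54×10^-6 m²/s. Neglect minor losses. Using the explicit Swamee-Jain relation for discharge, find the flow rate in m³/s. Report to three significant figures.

Swamee-Jain (Type II): Q = -0.965·√(gD⁵h_f/L)·ln[ε/(3.7D) + √(3.17ν²L/(gD³h_f))]
√(gD⁵h_f/L) = √(9.81·0.223⁵·25.3/1290) = 0.01030
ε/(3.7D) = 1.45×10^-4; √(3.17ν²L/(gD³h_f)) = 5.94×10^-5
Q = -0.965·0.01030·ln(2.048×10^-4) = 0.08443 m³/s
Check: V = 2.16 m/s, Re = 3.13×10^5, f = 0.01849, h_f = 25.5 m ≈ 25.3 m ✓

Q ≈ 0.0844 m³/s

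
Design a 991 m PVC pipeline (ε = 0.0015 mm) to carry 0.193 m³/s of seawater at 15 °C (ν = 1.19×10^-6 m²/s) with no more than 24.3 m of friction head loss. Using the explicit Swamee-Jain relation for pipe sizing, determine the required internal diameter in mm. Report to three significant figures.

Swamee-Jain (Type III): D = 0.66·[ε^1.25·(LQ²/(gh_f))^4.75 + ν·Q^9.4·(L/(gh_f))^5.2]^0.04
LQ²/(gh_f) = 0.1549; L/(gh_f) = 4.157
Term 1 = ε^1.25·(…)^4.75 = 7.45×10^-12; Term 2 = ν·Q^9.4·(…)^5.2 = 3.78×10^-10
D = 0.66·(7.45×10^-12 + 3.78×10^-10)^0.04 = 0.2773 m = 277 mm
Check: V = 3.20 m/s, Re = 7.45×10^5, f = 0.01232, h_f = 22.9 m ≈ 24.3 m ✓

D ≈ 277 mm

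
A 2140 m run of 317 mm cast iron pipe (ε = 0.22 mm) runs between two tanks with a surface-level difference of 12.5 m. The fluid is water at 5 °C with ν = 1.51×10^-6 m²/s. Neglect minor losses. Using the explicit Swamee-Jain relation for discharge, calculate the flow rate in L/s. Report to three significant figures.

Swamee-Jain (Type II): Q = -0.965·√(gD⁵h_f/L)·ln[ε/(3.7D) + √(3.17ν²L/(gD³h_f))]
√(gD⁵h_f/L) = √(9.81·0.317⁵·12.5/2140) = 0.01354
ε/(3.7D) = 1.88×10^-4; √(3.17ν²L/(gD³h_f)) = 6.29×10^-5
Q = -0.965·0.01354·ln(2.505×10^-4) = 0.1084 m³/s
Check: V = 1.37 m/s, Re = 2.88×10^5, f = 0.01941, h_f = 12.6 m ≈ 12.5 m ✓

Q ≈ 108 L/s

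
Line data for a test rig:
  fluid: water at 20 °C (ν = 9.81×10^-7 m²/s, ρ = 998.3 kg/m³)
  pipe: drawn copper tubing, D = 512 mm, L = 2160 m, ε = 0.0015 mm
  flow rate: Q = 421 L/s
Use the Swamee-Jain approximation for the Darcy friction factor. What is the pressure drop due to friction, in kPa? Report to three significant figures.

V = 4Q/(πD²) = 4·0.421/(π·0.512²) = 2.045 m/s
Re = VD/ν = 2.045·0.512/9.81×10^-7 = 1.07×10^6 → turbulent
ε/D = 0.0015/512 = 2.93×10^-6
Swamee-Jain: f = 0.01156
h_f = f(L/D)V²/(2g) = 0.01156·(2160/0.512)·2.045²/(2·9.81) = 10.39 m
Δp = ρg·h_f = 998.3·9.81·10.39 = 101.8 kPa

Δp ≈ 102 kPa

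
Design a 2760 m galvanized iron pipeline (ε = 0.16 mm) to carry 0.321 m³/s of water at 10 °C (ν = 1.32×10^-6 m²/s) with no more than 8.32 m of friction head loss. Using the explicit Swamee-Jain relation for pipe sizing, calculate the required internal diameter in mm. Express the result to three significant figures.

Swamee-Jain (Type III): D = 0.66·[ε^1.25·(LQ²/(gh_f))^4.75 + ν·Q^9.4·(L/(gh_f))^5.2]^0.04
LQ²/(gh_f) = 3.484; L/(gh_f) = 33.82
Term 1 = ε^1.25·(…)^4.75 = 0.00676; Term 2 = ν·Q^9.4·(…)^5.2 = 0.00271
D = 0.66·(0.00676 + 0.00271)^0.04 = 0.5478 m = 548 mm
Check: V = 1.36 m/s, Re = 5.65×10^5, f = 0.01618, h_f = 7.71 m ≈ 8.32 m ✓

D ≈ 548 mm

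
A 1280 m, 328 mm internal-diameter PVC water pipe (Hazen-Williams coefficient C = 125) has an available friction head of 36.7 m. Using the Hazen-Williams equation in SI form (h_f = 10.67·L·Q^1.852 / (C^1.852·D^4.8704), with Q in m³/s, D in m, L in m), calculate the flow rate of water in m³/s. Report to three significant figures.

Rearranging: Q = [h_f·C^1.852·D^4.8704 / (10.67·L)]^(1/1.852)
Q = [36.7·125^1.852·0.328^4.8704 / (10.67·1280)]^0.540 = 0.2727 m³/s

Q ≈ 0.273 m³/s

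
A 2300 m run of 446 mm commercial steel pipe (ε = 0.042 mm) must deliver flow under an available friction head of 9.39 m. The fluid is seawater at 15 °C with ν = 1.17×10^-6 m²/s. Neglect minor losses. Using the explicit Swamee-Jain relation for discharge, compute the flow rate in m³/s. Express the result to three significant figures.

Q ≈ 0.249 m³/s

Swamee-Jain (Type II): Q = -0.965·√(gD⁵h_f/L)·ln[ε/(3.7D) + √(3.17ν²L/(gD³h_f))]
√(gD⁵h_f/L) = √(9.81·0.446⁵·9.39/2300) = 0.02659
ε/(3.7D) = 2.55×10^-5; √(3.17ν²L/(gD³h_f)) = 3.49×10^-5
Q = -0.965·0.02659·ln(6.040×10^-5) = 0.2492 m³/s
Check: V = 1.60 m/s, Re = 6.08×10^5, f = 0.01408, h_f = 9.42 m ≈ 9.39 m ✓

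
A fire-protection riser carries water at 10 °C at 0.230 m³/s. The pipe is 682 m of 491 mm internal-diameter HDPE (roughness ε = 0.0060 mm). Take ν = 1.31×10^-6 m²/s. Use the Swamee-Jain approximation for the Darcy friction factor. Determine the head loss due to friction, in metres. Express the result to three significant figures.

h_f ≈ 1.41 m

V = 4Q/(πD²) = 4·0.230/(π·0.491²) = 1.215 m/s
Re = VD/ν = 1.215·0.491/1.31×10^-6 = 4.55×10^5 → turbulent
ε/D = 0.0060/491 = 1.22×10^-5
Swamee-Jain: f = 0.01350
h_f = f(L/D)V²/(2g) = 0.01350·(682/0.491)·1.215²/(2·9.81) = 1.410 m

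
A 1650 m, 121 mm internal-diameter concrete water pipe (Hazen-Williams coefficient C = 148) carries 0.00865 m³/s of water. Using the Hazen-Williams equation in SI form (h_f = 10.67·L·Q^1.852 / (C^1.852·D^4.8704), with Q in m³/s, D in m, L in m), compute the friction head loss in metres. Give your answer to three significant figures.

h_f = 10.67·1650·0.00865^1.852 / (148^1.852·0.121^4.8704) = 7.462 m

h_f ≈ 7.46 m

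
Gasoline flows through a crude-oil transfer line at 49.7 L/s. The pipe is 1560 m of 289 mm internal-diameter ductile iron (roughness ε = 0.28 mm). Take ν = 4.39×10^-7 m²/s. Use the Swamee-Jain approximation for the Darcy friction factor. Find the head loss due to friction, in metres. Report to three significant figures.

h_f ≈ 3.19 m

V = 4Q/(πD²) = 4·0.0497/(π·0.289²) = 0.7577 m/s
Re = VD/ν = 0.7577·0.289/4.39×10^-7 = 4.99×10^5 → turbulent
ε/D = 0.28/289 = 9.69×10^-4
Swamee-Jain: f = 0.02022
h_f = f(L/D)V²/(2g) = 0.02022·(1560/0.289)·0.7577²/(2·9.81) = 3.193 m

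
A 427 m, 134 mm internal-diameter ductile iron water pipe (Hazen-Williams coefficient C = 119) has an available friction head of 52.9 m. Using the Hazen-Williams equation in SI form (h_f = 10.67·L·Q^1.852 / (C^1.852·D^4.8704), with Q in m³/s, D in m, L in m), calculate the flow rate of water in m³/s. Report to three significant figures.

Rearranging: Q = [h_f·C^1.852·D^4.8704 / (10.67·L)]^(1/1.852)
Q = [52.9·119^1.852·0.134^4.8704 / (10.67·427)]^0.540 = 0.05434 m³/s

Q ≈ 0.0543 m³/s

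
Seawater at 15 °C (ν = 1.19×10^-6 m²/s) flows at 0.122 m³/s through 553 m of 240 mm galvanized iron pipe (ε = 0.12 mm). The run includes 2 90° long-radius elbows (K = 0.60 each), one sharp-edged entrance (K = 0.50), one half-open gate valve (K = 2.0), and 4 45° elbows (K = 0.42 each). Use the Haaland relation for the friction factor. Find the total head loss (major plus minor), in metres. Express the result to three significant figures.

V = 4Q/(πD²) = 2.697 m/s; V²/2g = 0.3707 m
Re = 5.44×10^5, ε/D = 5.00×10^-4 → f = 0.01751 (Haaland)
Major: h_f = f(L/D)·V²/2g = 0.01751·2304·0.3707 = 14.96 m
Minor: ΣK = 5.38; h_m = ΣK·V²/2g = 1.994 m
Total H_L = 14.96 + 1.994 = 16.95 m

H_L ≈ 17.0 m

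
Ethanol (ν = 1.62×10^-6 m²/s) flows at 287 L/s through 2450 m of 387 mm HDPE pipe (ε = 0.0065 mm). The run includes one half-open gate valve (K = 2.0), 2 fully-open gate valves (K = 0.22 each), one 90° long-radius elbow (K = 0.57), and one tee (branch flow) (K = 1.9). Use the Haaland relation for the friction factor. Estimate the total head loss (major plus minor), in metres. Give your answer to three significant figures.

H_L ≈ 26.3 m

V = 4Q/(πD²) = 2.440 m/s; V²/2g = 0.3034 m
Re = 5.83×10^5, ε/D = 1.68×10^-5 → f = 0.01293 (Haaland)
Major: h_f = f(L/D)·V²/2g = 0.01293·6331·0.3034 = 24.84 m
Minor: ΣK = 4.91; h_m = ΣK·V²/2g = 1.490 m
Total H_L = 24.84 + 1.490 = 26.33 m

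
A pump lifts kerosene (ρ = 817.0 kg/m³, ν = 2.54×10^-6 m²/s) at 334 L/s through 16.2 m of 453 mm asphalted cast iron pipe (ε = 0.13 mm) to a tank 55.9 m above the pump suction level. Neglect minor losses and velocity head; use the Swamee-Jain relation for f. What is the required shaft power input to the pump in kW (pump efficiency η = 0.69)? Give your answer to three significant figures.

V = 4Q/(πD²) = 2.072 m/s; Re = 3.70×10^5; ε/D = 2.87×10^-4; f = 0.01665
h_f = f(L/D)V²/2g = 0.1304 m
Total head H = z + h_f = 55.9 + 0.1304 = 56.03 m
P_hyd = ρgQH = 817.0·9.81·0.334·56.03 = 150.0 kW
P_shaft = P_hyd/η = 150.0/0.69 = 217.4 kW

P_shaft ≈ 217 kW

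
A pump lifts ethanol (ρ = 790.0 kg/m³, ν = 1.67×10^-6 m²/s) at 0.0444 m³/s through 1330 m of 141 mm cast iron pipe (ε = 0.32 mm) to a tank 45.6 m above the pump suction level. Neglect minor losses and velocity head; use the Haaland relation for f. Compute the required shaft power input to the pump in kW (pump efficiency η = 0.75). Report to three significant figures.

V = 4Q/(πD²) = 2.844 m/s; Re = 2.40×10^5; ε/D = 0.00227; f = 0.02488
h_f = f(L/D)V²/2g = 96.72 m
Total head H = z + h_f = 45.6 + 96.72 = 142.3 m
P_hyd = ρgQH = 790.0·9.81·0.0444·142.3 = 48.97 kW
P_shaft = P_hyd/η = 48.97/0.75 = 65.30 kW

P_shaft ≈ 65.3 kW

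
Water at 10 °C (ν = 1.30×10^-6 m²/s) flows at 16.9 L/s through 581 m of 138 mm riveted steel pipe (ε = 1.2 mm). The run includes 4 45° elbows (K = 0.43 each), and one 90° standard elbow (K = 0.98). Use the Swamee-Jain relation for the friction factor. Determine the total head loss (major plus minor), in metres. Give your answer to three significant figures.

H_L ≈ 10.3 m

V = 4Q/(πD²) = 1.130 m/s; V²/2g = 0.06507 m
Re = 1.20×10^5, ε/D = 0.00870 → f = 0.03694 (Swamee-Jain)
Major: h_f = f(L/D)·V²/2g = 0.03694·4210·0.06507 = 10.12 m
Minor: ΣK = 2.70; h_m = ΣK·V²/2g = 0.1757 m
Total H_L = 10.12 + 0.1757 = 10.30 m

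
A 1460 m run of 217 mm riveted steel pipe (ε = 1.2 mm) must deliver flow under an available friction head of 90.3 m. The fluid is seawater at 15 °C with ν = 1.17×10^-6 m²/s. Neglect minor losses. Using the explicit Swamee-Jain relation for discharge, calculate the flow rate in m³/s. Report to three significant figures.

Q ≈ 0.107 m³/s

Swamee-Jain (Type II): Q = -0.965·√(gD⁵h_f/L)·ln[ε/(3.7D) + √(3.17ν²L/(gD³h_f))]
√(gD⁵h_f/L) = √(9.81·0.217⁵·90.3/1460) = 0.01709
ε/(3.7D) = 0.00149; √(3.17ν²L/(gD³h_f)) = 2.65×10^-5
Q = -0.965·0.01709·ln(0.001521) = 0.1070 m³/s
Check: V = 2.89 m/s, Re = 5.37×10^5, f = 0.03157, h_f = 90.6 m ≈ 90.3 m ✓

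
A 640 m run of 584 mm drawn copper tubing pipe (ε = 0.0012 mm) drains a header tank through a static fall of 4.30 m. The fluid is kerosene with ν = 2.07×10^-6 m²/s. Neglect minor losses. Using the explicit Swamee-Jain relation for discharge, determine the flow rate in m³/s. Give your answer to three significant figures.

Swamee-Jain (Type II): Q = -0.965·√(gD⁵h_f/L)·ln[ε/(3.7D) + √(3.17ν²L/(gD³h_f))]
√(gD⁵h_f/L) = √(9.81·0.584⁵·4.30/640) = 0.06691
ε/(3.7D) = 5.55×10^-7; √(3.17ν²L/(gD³h_f)) = 3.22×10^-5
Q = -0.965·0.06691·ln(3.272×10^-5) = 0.6669 m³/s
Check: V = 2.49 m/s, Re = 7.02×10^5, f = 0.01237, h_f = 4.28 m ≈ 4.30 m ✓

Q ≈ 0.667 m³/s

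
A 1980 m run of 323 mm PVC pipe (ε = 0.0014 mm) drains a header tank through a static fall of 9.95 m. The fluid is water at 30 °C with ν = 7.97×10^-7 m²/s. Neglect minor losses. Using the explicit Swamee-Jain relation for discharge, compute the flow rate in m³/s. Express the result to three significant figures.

Swamee-Jain (Type II): Q = -0.965·√(gD⁵h_f/L)·ln[ε/(3.7D) + √(3.17ν²L/(gD³h_f))]
√(gD⁵h_f/L) = √(9.81·0.323⁵·9.95/1980) = 0.01316
ε/(3.7D) = 1.17×10^-6; √(3.17ν²L/(gD³h_f)) = 3.48×10^-5
Q = -0.965·0.01316·ln(3.599×10^-5) = 0.1300 m³/s
Check: V = 1.59 m/s, Re = 6.43×10^5, f = 0.01260, h_f = 9.91 m ≈ 9.95 m ✓

Q ≈ 0.130 m³/s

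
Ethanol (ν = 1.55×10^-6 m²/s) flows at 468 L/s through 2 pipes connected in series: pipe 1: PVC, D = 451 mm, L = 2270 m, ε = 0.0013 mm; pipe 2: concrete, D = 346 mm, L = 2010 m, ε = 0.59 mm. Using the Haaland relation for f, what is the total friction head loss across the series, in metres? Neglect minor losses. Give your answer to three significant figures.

H ≈ 193 m

Pipe 1: V = 2.930 m/s, Re = 8.52×10^5, ε/D = 2.88×10^-6, f = 0.01195, h_1 = f(L/D)V²/2g = 26.30 m
Pipe 2: V = 4.977 m/s, Re = 1.11×10^6, ε/D = 0.00171, f = 0.02267, h_2 = f(L/D)V²/2g = 166.3 m
Series → Q common, losses add: H = Σh = 192.6 m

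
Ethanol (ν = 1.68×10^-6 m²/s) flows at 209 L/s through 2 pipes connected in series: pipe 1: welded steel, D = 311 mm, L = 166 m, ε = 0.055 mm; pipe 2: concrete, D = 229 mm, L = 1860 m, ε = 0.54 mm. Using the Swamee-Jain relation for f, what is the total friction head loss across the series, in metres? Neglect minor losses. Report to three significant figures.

H ≈ 268 m

Pipe 1: V = 2.751 m/s, Re = 5.09×10^5, ε/D = 1.77×10^-4, f = 0.01526, h_1 = f(L/D)V²/2g = 3.143 m
Pipe 2: V = 5.074 m/s, Re = 6.92×10^5, ε/D = 0.00236, f = 0.02481, h_2 = f(L/D)V²/2g = 264.5 m
Series → Q common, losses add: H = Σh = 267.6 m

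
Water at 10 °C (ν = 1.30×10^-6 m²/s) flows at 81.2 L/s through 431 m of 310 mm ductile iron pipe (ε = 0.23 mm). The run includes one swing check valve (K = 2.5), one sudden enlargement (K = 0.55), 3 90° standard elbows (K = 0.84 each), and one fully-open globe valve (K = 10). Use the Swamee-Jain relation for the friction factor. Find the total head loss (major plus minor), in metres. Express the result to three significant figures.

V = 4Q/(πD²) = 1.076 m/s; V²/2g = 0.05899 m
Re = 2.57×10^5, ε/D = 7.42×10^-4 → f = 0.01978 (Swamee-Jain)
Major: h_f = f(L/D)·V²/2g = 0.01978·1390·0.05899 = 1.622 m
Minor: ΣK = 15.6; h_m = ΣK·V²/2g = 0.9185 m
Total H_L = 1.622 + 0.9185 = 2.540 m

H_L ≈ 2.54 m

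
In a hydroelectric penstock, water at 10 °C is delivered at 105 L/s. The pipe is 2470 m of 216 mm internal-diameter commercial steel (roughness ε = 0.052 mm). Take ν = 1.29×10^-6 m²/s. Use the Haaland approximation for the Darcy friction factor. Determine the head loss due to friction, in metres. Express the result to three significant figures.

V = 4Q/(πD²) = 4·0.105/(π·0.216²) = 2.865 m/s
Re = VD/ν = 2.865·0.216/1.29×10^-6 = 4.80×10^5 → turbulent
ε/D = 0.052/216 = 2.41×10^-4
Haaland: f = 0.01571
h_f = f(L/D)V²/(2g) = 0.01571·(2470/0.216)·2.865²/(2·9.81) = 75.17 m

h_f ≈ 75.2 m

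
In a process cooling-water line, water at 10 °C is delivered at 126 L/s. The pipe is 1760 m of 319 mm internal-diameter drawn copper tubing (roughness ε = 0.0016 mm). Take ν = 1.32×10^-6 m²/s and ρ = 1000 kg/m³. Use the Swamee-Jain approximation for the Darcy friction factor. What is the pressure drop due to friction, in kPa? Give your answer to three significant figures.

V = 4Q/(πD²) = 4·0.126/(π·0.319²) = 1.577 m/s
Re = VD/ν = 1.577·0.319/1.32×10^-6 = 3.81×10^5 → turbulent
ε/D = 0.0016/319 = 5.02×10^-6
Swamee-Jain: f = 0.01382
h_f = f(L/D)V²/(2g) = 0.01382·(1760/0.319)·1.577²/(2·9.81) = 9.659 m
Δp = ρg·h_f = 1000·9.81·9.659 = 94.75 kPa

Δp ≈ 94.8 kPa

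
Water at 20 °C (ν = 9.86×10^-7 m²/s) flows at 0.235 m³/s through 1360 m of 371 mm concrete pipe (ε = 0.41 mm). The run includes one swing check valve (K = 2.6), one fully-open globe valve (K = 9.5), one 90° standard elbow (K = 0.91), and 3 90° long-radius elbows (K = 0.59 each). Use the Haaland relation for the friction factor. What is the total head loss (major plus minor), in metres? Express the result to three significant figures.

V = 4Q/(πD²) = 2.174 m/s; V²/2g = 0.2409 m
Re = 8.18×10^5, ε/D = 0.00111 → f = 0.02046 (Haaland)
Major: h_f = f(L/D)·V²/2g = 0.02046·3666·0.2409 = 18.07 m
Minor: ΣK = 14.8; h_m = ΣK·V²/2g = 3.560 m
Total H_L = 18.07 + 3.560 = 21.63 m

H_L ≈ 21.6 m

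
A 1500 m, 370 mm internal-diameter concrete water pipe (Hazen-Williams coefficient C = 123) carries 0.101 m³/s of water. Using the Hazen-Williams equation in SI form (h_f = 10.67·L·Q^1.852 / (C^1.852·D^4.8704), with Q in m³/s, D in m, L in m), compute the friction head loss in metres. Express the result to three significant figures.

h_f ≈ 3.92 m

h_f = 10.67·1500·0.101^1.852 / (123^1.852·0.370^4.8704) = 3.915 m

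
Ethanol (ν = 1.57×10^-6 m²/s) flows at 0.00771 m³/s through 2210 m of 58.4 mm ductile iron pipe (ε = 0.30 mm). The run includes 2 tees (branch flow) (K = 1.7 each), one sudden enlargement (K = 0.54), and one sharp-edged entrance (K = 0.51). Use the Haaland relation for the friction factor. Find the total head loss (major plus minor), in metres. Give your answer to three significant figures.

H_L ≈ 505 m

V = 4Q/(πD²) = 2.878 m/s; V²/2g = 0.4223 m
Re = 1.07×10^5, ε/D = 0.00514 → f = 0.03146 (Haaland)
Major: h_f = f(L/D)·V²/2g = 0.03146·37842·0.4223 = 502.7 m
Minor: ΣK = 4.45; h_m = ΣK·V²/2g = 1.879 m
Total H_L = 502.7 + 1.879 = 504.6 m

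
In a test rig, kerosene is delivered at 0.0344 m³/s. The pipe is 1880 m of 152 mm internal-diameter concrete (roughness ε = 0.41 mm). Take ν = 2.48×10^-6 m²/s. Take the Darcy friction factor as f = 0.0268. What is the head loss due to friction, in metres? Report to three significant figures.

h_f ≈ 60.7 m

V = 4Q/(πD²) = 4·0.0344/(π·0.152²) = 1.896 m/s
h_f = f(L/D)V²/(2g) = 0.02680·(1880/0.152)·1.896²/(2·9.81) = 60.72 m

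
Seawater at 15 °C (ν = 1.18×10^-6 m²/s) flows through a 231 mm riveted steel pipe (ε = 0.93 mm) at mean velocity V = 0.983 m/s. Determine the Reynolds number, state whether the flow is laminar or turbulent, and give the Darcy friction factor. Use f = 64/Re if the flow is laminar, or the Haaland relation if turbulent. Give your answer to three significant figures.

Re = VD/ν = 0.9830·0.231/1.18×10^-6 = 1.92×10^5
Re > 4000 → turbulent; ε/D = 0.00403
Haaland: f = 0.02904

Re ≈ 1.92×10^5; turbulent; f ≈ 0.0290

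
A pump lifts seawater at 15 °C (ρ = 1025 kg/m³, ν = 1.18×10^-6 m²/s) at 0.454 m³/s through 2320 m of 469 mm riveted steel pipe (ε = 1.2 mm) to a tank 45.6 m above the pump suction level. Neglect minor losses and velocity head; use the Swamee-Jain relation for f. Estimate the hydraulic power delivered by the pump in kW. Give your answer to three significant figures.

P_hyd ≈ 409 kW

V = 4Q/(πD²) = 2.628 m/s; Re = 1.04×10^6; ε/D = 0.00256; f = 0.02525
h_f = f(L/D)V²/2g = 43.97 m
Total head H = z + h_f = 45.6 + 43.97 = 89.57 m
P_hyd = ρgQH = 1025·9.81·0.454·89.57 = 408.9 kW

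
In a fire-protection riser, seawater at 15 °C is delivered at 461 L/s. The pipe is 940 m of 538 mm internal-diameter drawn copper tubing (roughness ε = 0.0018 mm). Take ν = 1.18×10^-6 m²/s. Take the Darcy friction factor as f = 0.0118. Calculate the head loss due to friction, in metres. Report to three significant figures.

h_f ≈ 4.32 m

V = 4Q/(πD²) = 4·0.461/(π·0.538²) = 2.028 m/s
h_f = f(L/D)V²/(2g) = 0.01180·(940/0.538)·2.028²/(2·9.81) = 4.321 m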